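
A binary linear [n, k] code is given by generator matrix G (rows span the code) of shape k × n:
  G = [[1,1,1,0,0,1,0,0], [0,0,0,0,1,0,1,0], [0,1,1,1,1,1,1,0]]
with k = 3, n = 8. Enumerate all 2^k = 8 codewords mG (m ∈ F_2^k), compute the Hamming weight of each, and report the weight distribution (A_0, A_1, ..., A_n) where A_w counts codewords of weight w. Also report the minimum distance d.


Weight distribution: A_0 = 1, A_2 = 2, A_4 = 3, A_6 = 2. Minimum distance d = 2.

Enumerate all 2^3 = 8 messages m ∈ F_2^3.
For each, compute codeword c = mG in F_2^8, then tally its weight.
  m = 000 → c = 00000000, weight = 0.
  m = 100 → c = 11100100, weight = 4.
  m = 010 → c = 00001010, weight = 2.
  m = 110 → c = 11101110, weight = 6.
  m = 001 → c = 01111110, weight = 6.
  m = 101 → c = 10011010, weight = 4.
  m = 011 → c = 01110100, weight = 4.
  m = 111 → c = 10010000, weight = 2.
Tally weights:
  weight 0: 1 codewords.
  weight 2: 2 codewords.
  weight 4: 3 codewords.
  weight 6: 2 codewords.
Minimum distance d = smallest w > 0 with A_w > 0 = 2.
Sanity: Σ A_w = 8 = 2^3 = 8 ✓.


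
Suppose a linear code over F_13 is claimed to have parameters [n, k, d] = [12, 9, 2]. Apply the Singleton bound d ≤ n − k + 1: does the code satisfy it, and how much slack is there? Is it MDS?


Singleton RHS = n − k + 1 = 4, slack = 2, bound satisfied, not MDS.

Singleton bound: d ≤ n − k + 1.
Here n = 12, k = 9, so n − k + 1 = 4.
Given d = 2, check d ≤ 4: YES.
Slack = (n − k + 1) − d = 2.
The code is NOT MDS (slack = 2 > 0).
Description: the claimed parameters are [12, 9, 2]_13; such a code would be non-MDS.


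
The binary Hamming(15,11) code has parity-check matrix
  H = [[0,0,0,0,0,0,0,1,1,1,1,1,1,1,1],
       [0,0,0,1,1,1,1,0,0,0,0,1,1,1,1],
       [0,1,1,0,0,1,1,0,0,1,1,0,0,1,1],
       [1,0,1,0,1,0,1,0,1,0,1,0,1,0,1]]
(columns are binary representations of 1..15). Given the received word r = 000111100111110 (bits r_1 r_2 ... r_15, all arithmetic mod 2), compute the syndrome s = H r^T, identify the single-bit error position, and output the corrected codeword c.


s = (1, 1, 1, 0)^T, error position = 14, corrected codeword c = 000111100111100

Compute s = H r^T mod 2 one row at a time:
  s_1 = 0 + 0 + 1 + 1 + 1 + 1 + 1 + 0 = 5 ≡ 1 (mod 2).
  s_2 = 1 + 1 + 1 + 1 + 1 + 1 + 1 + 0 = 7 ≡ 1 (mod 2).
  s_3 = 0 + 0 + 1 + 1 + 1 + 1 + 1 + 0 = 5 ≡ 1 (mod 2).
  s_4 = 0 + 0 + 1 + 1 + 0 + 1 + 1 + 0 = 4 ≡ 0 (mod 2).
s = (1, 1, 1, 0)^T — this equals column 14 of H (binary 1110), so error is at position 14.
Correct: flip bit 14 of r = 000111100111110 to get c = 000111100111100.


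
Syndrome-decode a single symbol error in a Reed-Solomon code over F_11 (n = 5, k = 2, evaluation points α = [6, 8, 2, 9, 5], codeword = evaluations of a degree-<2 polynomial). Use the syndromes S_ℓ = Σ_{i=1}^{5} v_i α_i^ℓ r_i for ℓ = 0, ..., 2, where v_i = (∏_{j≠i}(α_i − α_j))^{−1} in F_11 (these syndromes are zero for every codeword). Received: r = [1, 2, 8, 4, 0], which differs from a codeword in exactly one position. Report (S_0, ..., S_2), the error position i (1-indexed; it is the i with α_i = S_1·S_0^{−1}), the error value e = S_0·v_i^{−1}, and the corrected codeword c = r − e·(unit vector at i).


S = (4, 10, 3), error at position 2, error magnitude e = 10, c = [1, 3, 8, 4, 0].

Step 1: column multipliers v_i = (∏_{j≠i}(α_i − α_j))^{−1} mod 11.
  i = 1 (α = 6): (6−8)(6−2)(6−9)(6−5) = (−2)·4·(−3)·1 = 24 ≡ 2, so v_1 = 2^{−1} = 6 (mod 11).
  i = 2 (α = 8): (8−6)(8−2)(8−9)(8−5) = 2·6·(−1)·3 = −36 ≡ 8, so v_2 = 8^{−1} = 7 (mod 11).
  i = 3 (α = 2): (2−6)(2−8)(2−9)(2−5) = (−4)·(−6)·(−7)·(−3) = 504 ≡ 9, so v_3 = 9^{−1} = 5 (mod 11).
  i = 4 (α = 9): (9−6)(9−8)(9−2)(9−5) = 3·1·7·4 = 84 ≡ 7, so v_4 = 7^{−1} = 8 (mod 11).
  i = 5 (α = 5): (5−6)(5−8)(5−2)(5−9) = (−1)·(−3)·3·(−4) = −36 ≡ 8, so v_5 = 8^{−1} = 7 (mod 11).
  v = [6, 7, 5, 8, 7].
Step 2: syndromes of r = [1, 2, 8, 4, 0] (all sums mod 11).
  S_0 = Σ v_i r_i = 6·1 + 7·2 + 5·8 + 8·4 + 7·0 = 92 ≡ 4.
  S_1 = Σ v_i α_i r_i = 6·6·1 + 7·8·2 + 5·2·8 + 8·9·4 + 7·5·0 = 516 ≡ 10.
  α_i^2 mod 11 = [3, 9, 4, 4, 3].
  S_2 = Σ v_i α_i^2 r_i = 6·3·1 + 7·9·2 + 5·4·8 + 8·4·4 + 7·3·0 = 432 ≡ 3.
  S = (4, 10, 3) ≠ 0, so r is not a codeword (an error is present).
Step 3: locate the error. For a single error e at position i, S_ℓ = v_i·e·α_i^ℓ, so α_err = S_1/S_0.
  S_0^{−1} = 4^{−1} = 3 (mod 11), so α_err = 10·3 = 30 ≡ 8 = α_2. Error position i = 2.
  Consistency check: S_2/S_1 = 3·10 = 30 ≡ 8 = α_err ✓ (single-error assumption holds).
Step 4: error magnitude e = S_0/v_2 = S_0·∏_{j≠2}(α_2 − α_j) = 4·8 = 32 ≡ 10 (mod 11).
Step 5: correct position 2: c_2 = r_2 − e = 2 − 10 ≡ 3 (mod 11). Hence c = [1, 3, 8, 4, 0].
  Check: interpolating c through the α_i gives m(x) = 6 + 1·x (degree < 2) with m(α_i) = c_i for every i, so c is indeed a codeword.


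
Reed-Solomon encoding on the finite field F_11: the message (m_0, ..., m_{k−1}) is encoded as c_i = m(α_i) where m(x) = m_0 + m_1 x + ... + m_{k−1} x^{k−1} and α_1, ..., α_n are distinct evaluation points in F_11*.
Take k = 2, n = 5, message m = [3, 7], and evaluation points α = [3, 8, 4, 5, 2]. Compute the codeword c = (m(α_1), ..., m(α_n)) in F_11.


c = [2, 4, 9, 5, 6]

Message polynomial: m(x) = 3 + 7·x (mod 11).
For each evaluation point α_i, compute m(α_i) mod 11:
  α_1 = 3: Horner steps 7 → 2, so m(3) = 2.
  α_2 = 8: Horner steps 7 → 4, so m(8) = 4.
  α_3 = 4: Horner steps 7 → 9, so m(4) = 9.
  α_4 = 5: Horner steps 7 → 5, so m(5) = 5.
  α_5 = 2: Horner steps 7 → 6, so m(2) = 6.
Codeword c = [2, 4, 9, 5, 6] ∈ F_11^5.


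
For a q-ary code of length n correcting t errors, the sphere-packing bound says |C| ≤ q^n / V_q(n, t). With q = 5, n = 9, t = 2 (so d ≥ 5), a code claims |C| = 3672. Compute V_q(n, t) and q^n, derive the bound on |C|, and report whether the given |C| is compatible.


V_q(n, t) = 613, q^n = 1953125, Hamming bound = 3186, |C| = 3672 > bound (violated).

Step 1: Compute V_q(n, t) = Σ_{j=0}^2 C(n, j) (q−1)^j.
  j = 0: C(9,0)·(4)^0 = 1·1 = 1.
  j = 1: C(9,1)·(4)^1 = 9·4 = 36.
  j = 2: C(9,2)·(4)^2 = 36·16 = 576.
  V_q(n, t) = 1 + 36 + 576 = 613.
Step 2: q^n = 5^9 = 1953125.
Step 3: Hamming bound ⌊q^n / V_q(n,t)⌋ = ⌊1953125/613⌋ = 3186.
Step 4: Compare |C| = 3672 to 3186: violated.
The claimed |C| lies above the Hamming bound, so no 5-ary code of length 9 with d ≥ 5 can have 3672 codewords.


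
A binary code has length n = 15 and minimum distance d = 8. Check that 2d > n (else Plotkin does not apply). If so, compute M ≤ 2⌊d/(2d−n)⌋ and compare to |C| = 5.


Plotkin bound M ≤ 16; given |C| = 5 ≤ bound (satisfied).

Check applicability: 2d = 16, n = 15.
2d − n = 1 > 0, so Plotkin applies.
Compute d/(2d−n) = 8/1 ≈ 8.0000.
⌊d/(2d−n)⌋ = 8.
Plotkin bound: M ≤ 2·8 = 16.
Given |C| = 5, check: satisfied.
This |C| is below the Plotkin bound.


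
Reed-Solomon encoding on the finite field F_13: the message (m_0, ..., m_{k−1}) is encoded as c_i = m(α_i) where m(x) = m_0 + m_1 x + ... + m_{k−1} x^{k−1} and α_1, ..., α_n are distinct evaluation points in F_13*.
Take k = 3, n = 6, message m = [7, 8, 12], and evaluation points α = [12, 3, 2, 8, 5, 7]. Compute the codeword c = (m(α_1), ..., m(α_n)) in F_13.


c = [11, 9, 6, 7, 9, 1]

Message polynomial: m(x) = 7 + 8·x + 12·x^2 (mod 13).
For each evaluation point α_i, compute m(α_i) mod 13:
  α_1 = 12: Horner steps 12 → 9 → 11, so m(12) = 11.
  α_2 = 3: Horner steps 12 → 5 → 9, so m(3) = 9.
  α_3 = 2: Horner steps 12 → 6 → 6, so m(2) = 6.
  α_4 = 8: Horner steps 12 → 0 → 7, so m(8) = 7.
  α_5 = 5: Horner steps 12 → 3 → 9, so m(5) = 9.
  α_6 = 7: Horner steps 12 → 1 → 1, so m(7) = 1.
Codeword c = [11, 9, 6, 7, 9, 1] ∈ F_13^6.


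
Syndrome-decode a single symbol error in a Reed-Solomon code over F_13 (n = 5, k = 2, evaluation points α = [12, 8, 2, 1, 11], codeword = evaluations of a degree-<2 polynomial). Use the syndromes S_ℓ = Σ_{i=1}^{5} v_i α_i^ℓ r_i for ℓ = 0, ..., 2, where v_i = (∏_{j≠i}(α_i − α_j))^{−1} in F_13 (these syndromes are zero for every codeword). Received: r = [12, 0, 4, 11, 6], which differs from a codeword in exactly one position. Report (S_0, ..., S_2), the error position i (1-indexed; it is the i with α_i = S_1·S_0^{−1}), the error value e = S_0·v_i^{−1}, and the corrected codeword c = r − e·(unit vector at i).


S = (9, 7, 4), error at position 2, error magnitude e = 12, c = [12, 1, 4, 11, 6].

Step 1: column multipliers v_i = (∏_{j≠i}(α_i − α_j))^{−1} mod 13.
  i = 1 (α = 12): (12−8)(12−2)(12−1)(12−11) = 4·10·11·1 = 440 ≡ 11, so v_1 = 11^{−1} = 6 (mod 13).
  i = 2 (α = 8): (8−12)(8−2)(8−1)(8−11) = (−4)·6·7·(−3) = 504 ≡ 10, so v_2 = 10^{−1} = 4 (mod 13).
  i = 3 (α = 2): (2−12)(2−8)(2−1)(2−11) = (−10)·(−6)·1·(−9) = −540 ≡ 6, so v_3 = 6^{−1} = 11 (mod 13).
  i = 4 (α = 1): (1−12)(1−8)(1−2)(1−11) = (−11)·(−7)·(−1)·(−10) = 770 ≡ 3, so v_4 = 3^{−1} = 9 (mod 13).
  i = 5 (α = 11): (11−12)(11−8)(11−2)(11−1) = (−1)·3·9·10 = −270 ≡ 3, so v_5 = 3^{−1} = 9 (mod 13).
  v = [6, 4, 11, 9, 9].
Step 2: syndromes of r = [12, 0, 4, 11, 6] (all sums mod 13).
  S_0 = Σ v_i r_i = 6·12 + 4·0 + 11·4 + 9·11 + 9·6 = 269 ≡ 9.
  S_1 = Σ v_i α_i r_i = 6·12·12 + 4·8·0 + 11·2·4 + 9·1·11 + 9·11·6 = 1645 ≡ 7.
  α_i^2 mod 13 = [1, 12, 4, 1, 4].
  S_2 = Σ v_i α_i^2 r_i = 6·1·12 + 4·12·0 + 11·4·4 + 9·1·11 + 9·4·6 = 563 ≡ 4.
  S = (9, 7, 4) ≠ 0, so r is not a codeword (an error is present).
Step 3: locate the error. For a single error e at position i, S_ℓ = v_i·e·α_i^ℓ, so α_err = S_1/S_0.
  S_0^{−1} = 9^{−1} = 3 (mod 13), so α_err = 7·3 = 21 ≡ 8 = α_2. Error position i = 2.
  Consistency check: S_2/S_1 = 4·2 = 8 ≡ 8 = α_err ✓ (single-error assumption holds).
Step 4: error magnitude e = S_0/v_2 = S_0·∏_{j≠2}(α_2 − α_j) = 9·10 = 90 ≡ 12 (mod 13).
Step 5: correct position 2: c_2 = r_2 − e = 0 − 12 ≡ 1 (mod 13). Hence c = [12, 1, 4, 11, 6].
  Check: interpolating c through the α_i gives m(x) = 5 + 6·x (degree < 2) with m(α_i) = c_i for every i, so c is indeed a codeword.


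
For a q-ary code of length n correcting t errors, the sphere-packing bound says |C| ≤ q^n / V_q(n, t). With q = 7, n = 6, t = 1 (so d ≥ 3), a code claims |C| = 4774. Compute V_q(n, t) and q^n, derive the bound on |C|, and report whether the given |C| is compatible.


V_q(n, t) = 37, q^n = 117649, Hamming bound = 3179, |C| = 4774 > bound (violated).

Step 1: Compute V_q(n, t) = Σ_{j=0}^1 C(n, j) (q−1)^j.
  j = 0: C(6,0)·(6)^0 = 1·1 = 1.
  j = 1: C(6,1)·(6)^1 = 6·6 = 36.
  V_q(n, t) = 1 + 36 = 37.
Step 2: q^n = 7^6 = 117649.
Step 3: Hamming bound ⌊q^n / V_q(n,t)⌋ = ⌊117649/37⌋ = 3179.
Step 4: Compare |C| = 4774 to 3179: violated.
The claimed |C| lies above the Hamming bound, so no 7-ary code of length 6 with d ≥ 3 can have 4774 codewords.


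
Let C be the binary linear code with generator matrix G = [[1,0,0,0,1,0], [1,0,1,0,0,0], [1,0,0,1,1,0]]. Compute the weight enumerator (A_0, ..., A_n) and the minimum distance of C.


Weight distribution: A_0 = 1, A_1 = 1, A_2 = 3, A_3 = 3. Minimum distance d = 1.

Enumerate all 2^3 = 8 messages m ∈ F_2^3.
For each, compute codeword c = mG in F_2^6, then tally its weight.
  m = 000 → c = 000000, weight = 0.
  m = 100 → c = 100010, weight = 2.
  m = 010 → c = 101000, weight = 2.
  m = 110 → c = 001010, weight = 2.
  m = 001 → c = 100110, weight = 3.
  m = 101 → c = 000100, weight = 1.
  m = 011 → c = 001110, weight = 3.
  m = 111 → c = 101100, weight = 3.
Tally weights:
  weight 0: 1 codewords.
  weight 1: 1 codewords.
  weight 2: 3 codewords.
  weight 3: 3 codewords.
Minimum distance d = smallest w > 0 with A_w > 0 = 1.
Sanity: Σ A_w = 8 = 2^3 = 8 ✓.


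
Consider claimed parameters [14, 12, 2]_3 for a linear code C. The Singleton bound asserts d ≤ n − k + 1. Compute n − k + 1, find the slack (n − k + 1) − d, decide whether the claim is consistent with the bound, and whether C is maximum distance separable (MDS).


Singleton RHS = n − k + 1 = 3, slack = 1, bound satisfied, not MDS.

Singleton bound: d ≤ n − k + 1.
Here n = 14, k = 12, so n − k + 1 = 3.
Given d = 2, check d ≤ 3: YES.
Slack = (n − k + 1) − d = 1.
The code is NOT MDS (slack = 1 > 0).
Description: the claimed parameters are [14, 12, 2]_3; such a code would be non-MDS.


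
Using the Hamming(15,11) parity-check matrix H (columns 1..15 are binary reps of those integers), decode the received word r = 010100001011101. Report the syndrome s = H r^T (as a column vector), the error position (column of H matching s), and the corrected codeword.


s = (1, 0, 1, 0)^T, error position = 10, corrected codeword c = 010100001111101

Compute s = H r^T mod 2 one row at a time:
  s_1 = 0 + 1 + 0 + 1 + 1 + 1 + 0 + 1 = 5 ≡ 1 (mod 2).
  s_2 = 1 + 0 + 0 + 0 + 1 + 1 + 0 + 1 = 4 ≡ 0 (mod 2).
  s_3 = 1 + 0 + 0 + 0 + 0 + 1 + 0 + 1 = 3 ≡ 1 (mod 2).
  s_4 = 0 + 0 + 0 + 0 + 1 + 1 + 1 + 1 = 4 ≡ 0 (mod 2).
s = (1, 0, 1, 0)^T — this equals column 10 of H (binary 1010), so error is at position 10.
Correct: flip bit 10 of r = 010100001011101 to get c = 010100001111101.


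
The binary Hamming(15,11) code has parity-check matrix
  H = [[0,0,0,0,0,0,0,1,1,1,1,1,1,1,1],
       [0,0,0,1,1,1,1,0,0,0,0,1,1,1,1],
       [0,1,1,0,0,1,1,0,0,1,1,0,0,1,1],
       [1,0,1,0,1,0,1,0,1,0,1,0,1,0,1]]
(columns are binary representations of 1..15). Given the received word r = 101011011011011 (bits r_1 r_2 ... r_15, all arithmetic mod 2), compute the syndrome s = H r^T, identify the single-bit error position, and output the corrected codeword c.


s = (0, 1, 1, 0)^T, error position = 6, corrected codeword c = 101010011011011

Compute s = H r^T mod 2 one row at a time:
  s_1 = 1 + 1 + 0 + 1 + 1 + 0 + 1 + 1 = 6 ≡ 0 (mod 2).
  s_2 = 0 + 1 + 1 + 0 + 1 + 0 + 1 + 1 = 5 ≡ 1 (mod 2).
  s_3 = 0 + 1 + 1 + 0 + 0 + 1 + 1 + 1 = 5 ≡ 1 (mod 2).
  s_4 = 1 + 1 + 1 + 0 + 1 + 1 + 0 + 1 = 6 ≡ 0 (mod 2).
s = (0, 1, 1, 0)^T — this equals column 6 of H (binary 0110), so error is at position 6.
Correct: flip bit 6 of r = 101011011011011 to get c = 101010011011011.


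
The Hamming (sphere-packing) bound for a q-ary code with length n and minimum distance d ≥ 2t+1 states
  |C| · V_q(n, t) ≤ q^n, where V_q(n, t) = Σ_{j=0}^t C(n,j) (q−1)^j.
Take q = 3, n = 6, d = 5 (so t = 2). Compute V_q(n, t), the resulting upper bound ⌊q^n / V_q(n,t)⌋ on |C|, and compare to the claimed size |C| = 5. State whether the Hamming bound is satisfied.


V_q(n, t) = 73, q^n = 729, Hamming bound = 9, |C| = 5 ≤ bound (satisfied).

Step 1: Compute V_q(n, t) = Σ_{j=0}^2 C(n, j) (q−1)^j.
  j = 0: C(6,0)·(2)^0 = 1·1 = 1.
  j = 1: C(6,1)·(2)^1 = 6·2 = 12.
  j = 2: C(6,2)·(2)^2 = 15·4 = 60.
  V_q(n, t) = 1 + 12 + 60 = 73.
Step 2: q^n = 3^6 = 729.
Step 3: Hamming bound ⌊q^n / V_q(n,t)⌋ = ⌊729/73⌋ = 9.
Step 4: Compare |C| = 5 to 9: satisfied.
The claimed |C| lies below the Hamming bound.


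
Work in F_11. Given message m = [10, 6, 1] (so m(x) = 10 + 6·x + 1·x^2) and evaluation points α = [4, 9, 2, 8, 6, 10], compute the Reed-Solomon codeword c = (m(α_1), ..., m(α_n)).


c = [6, 2, 4, 1, 5, 5]

Message polynomial: m(x) = 10 + 6·x + 1·x^2 (mod 11).
For each evaluation point α_i, compute m(α_i) mod 11:
  α_1 = 4: Horner steps 1 → 10 → 6, so m(4) = 6.
  α_2 = 9: Horner steps 1 → 4 → 2, so m(9) = 2.
  α_3 = 2: Horner steps 1 → 8 → 4, so m(2) = 4.
  α_4 = 8: Horner steps 1 → 3 → 1, so m(8) = 1.
  α_5 = 6: Horner steps 1 → 1 → 5, so m(6) = 5.
  α_6 = 10: Horner steps 1 → 5 → 5, so m(10) = 5.
Codeword c = [6, 2, 4, 1, 5, 5] ∈ F_11^6.


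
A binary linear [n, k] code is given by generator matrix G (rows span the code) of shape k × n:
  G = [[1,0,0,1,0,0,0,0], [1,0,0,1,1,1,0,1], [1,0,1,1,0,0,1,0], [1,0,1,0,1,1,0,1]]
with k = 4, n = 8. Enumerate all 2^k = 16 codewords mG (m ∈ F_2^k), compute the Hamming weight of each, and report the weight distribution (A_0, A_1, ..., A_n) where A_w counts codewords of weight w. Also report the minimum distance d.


Weight distribution: A_0 = 1, A_2 = 6, A_3 = 1, A_4 = 1, A_5 = 6, A_7 = 1. Minimum distance d = 2.

Enumerate all 2^4 = 16 messages m ∈ F_2^4.
For each, compute codeword c = mG in F_2^8, then tally its weight.
  m = 0000 → c = 00000000, weight = 0.
  m = 1000 → c = 10010000, weight = 2.
  m = 0100 → c = 10011101, weight = 5.
  m = 1100 → c = 00001101, weight = 3.
  m = 0010 → c = 10110010, weight = 4.
  m = 1010 → c = 00100010, weight = 2.
  m = 0110 → c = 00101111, weight = 5.
  m = 1110 → c = 10111111, weight = 7.
  m = 0001 → c = 10101101, weight = 5.
  m = 1001 → c = 00111101, weight = 5.
  m = 0101 → c = 00110000, weight = 2.
  m = 1101 → c = 10100000, weight = 2.
  m = 0011 → c = 00011111, weight = 5.
  m = 1011 → c = 10001111, weight = 5.
  m = 0111 → c = 10000010, weight = 2.
  m = 1111 → c = 00010010, weight = 2.
Tally weights:
  weight 0: 1 codewords.
  weight 2: 6 codewords.
  weight 3: 1 codewords.
  weight 4: 1 codewords.
  weight 5: 6 codewords.
  weight 7: 1 codewords.
Minimum distance d = smallest w > 0 with A_w > 0 = 2.
Sanity: Σ A_w = 16 = 2^4 = 16 ✓.


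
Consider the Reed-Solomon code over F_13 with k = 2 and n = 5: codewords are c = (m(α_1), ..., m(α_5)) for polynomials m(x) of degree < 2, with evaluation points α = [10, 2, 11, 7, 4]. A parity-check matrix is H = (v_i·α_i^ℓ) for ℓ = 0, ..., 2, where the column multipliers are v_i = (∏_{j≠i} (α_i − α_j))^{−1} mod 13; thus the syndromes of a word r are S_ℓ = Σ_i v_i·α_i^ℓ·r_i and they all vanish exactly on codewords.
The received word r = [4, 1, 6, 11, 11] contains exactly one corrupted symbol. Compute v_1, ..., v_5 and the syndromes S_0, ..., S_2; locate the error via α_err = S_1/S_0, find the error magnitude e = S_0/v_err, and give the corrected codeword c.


S = (4, 3, 12), error at position 5, error magnitude e = 6, c = [4, 1, 6, 11, 5].

Step 1: column multipliers v_i = (∏_{j≠i}(α_i − α_j))^{−1} mod 13.
  i = 1 (α = 10): (10−2)(10−11)(10−7)(10−4) = 8·(−1)·3·6 = −144 ≡ 12, so v_1 = 12^{−1} = 12 (mod 13).
  i = 2 (α = 2): (2−10)(2−11)(2−7)(2−4) = (−8)·(−9)·(−5)·(−2) = 720 ≡ 5, so v_2 = 5^{−1} = 8 (mod 13).
  i = 3 (α = 11): (11−10)(11−2)(11−7)(11−4) = 1·9·4·7 = 252 ≡ 5, so v_3 = 5^{−1} = 8 (mod 13).
  i = 4 (α = 7): (7−10)(7−2)(7−11)(7−4) = (−3)·5·(−4)·3 = 180 ≡ 11, so v_4 = 11^{−1} = 6 (mod 13).
  i = 5 (α = 4): (4−10)(4−2)(4−11)(4−7) = (−6)·2·(−7)·(−3) = −252 ≡ 8, so v_5 = 8^{−1} = 5 (mod 13).
  v = [12, 8, 8, 6, 5].
Step 2: syndromes of r = [4, 1, 6, 11, 11] (all sums mod 13).
  S_0 = Σ v_i r_i = 12·4 + 8·1 + 8·6 + 6·11 + 5·11 = 225 ≡ 4.
  S_1 = Σ v_i α_i r_i = 12·10·4 + 8·2·1 + 8·11·6 + 6·7·11 + 5·4·11 = 1706 ≡ 3.
  α_i^2 mod 13 = [9, 4, 4, 10, 3].
  S_2 = Σ v_i α_i^2 r_i = 12·9·4 + 8·4·1 + 8·4·6 + 6·10·11 + 5·3·11 = 1481 ≡ 12.
  S = (4, 3, 12) ≠ 0, so r is not a codeword (an error is present).
Step 3: locate the error. For a single error e at position i, S_ℓ = v_i·e·α_i^ℓ, so α_err = S_1/S_0.
  S_0^{−1} = 4^{−1} = 10 (mod 13), so α_err = 3·10 = 30 ≡ 4 = α_5. Error position i = 5.
  Consistency check: S_2/S_1 = 12·9 = 108 ≡ 4 = α_err ✓ (single-error assumption holds).
Step 4: error magnitude e = S_0/v_5 = S_0·∏_{j≠5}(α_5 − α_j) = 4·8 = 32 ≡ 6 (mod 13).
Step 5: correct position 5: c_5 = r_5 − e = 11 − 6 ≡ 5 (mod 13). Hence c = [4, 1, 6, 11, 5].
  Check: interpolating c through the α_i gives m(x) = 10 + 2·x (degree < 2) with m(α_i) = c_i for every i, so c is indeed a codeword.


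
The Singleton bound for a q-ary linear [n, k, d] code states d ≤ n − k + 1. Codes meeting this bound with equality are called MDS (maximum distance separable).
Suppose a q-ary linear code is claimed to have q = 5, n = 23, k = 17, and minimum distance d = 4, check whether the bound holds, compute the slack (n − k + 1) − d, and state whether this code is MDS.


Singleton RHS = n − k + 1 = 7, slack = 3, bound satisfied, not MDS.

Singleton bound: d ≤ n − k + 1.
Here n = 23, k = 17, so n − k + 1 = 7.
Given d = 4, check d ≤ 7: YES.
Slack = (n − k + 1) − d = 3.
The code is NOT MDS (slack = 3 > 0).
Description: the claimed parameters are [23, 17, 4]_5; such a code would be non-MDS.


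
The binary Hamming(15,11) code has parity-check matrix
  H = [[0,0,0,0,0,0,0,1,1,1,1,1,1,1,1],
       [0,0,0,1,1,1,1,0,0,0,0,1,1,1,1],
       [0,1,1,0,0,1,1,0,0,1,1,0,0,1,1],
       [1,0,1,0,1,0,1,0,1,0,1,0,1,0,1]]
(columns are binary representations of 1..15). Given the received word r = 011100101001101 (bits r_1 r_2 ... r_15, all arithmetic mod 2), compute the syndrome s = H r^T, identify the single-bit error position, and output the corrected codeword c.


s = (0, 1, 0, 1)^T, error position = 5, corrected codeword c = 011110101001101

Compute s = H r^T mod 2 one row at a time:
  s_1 = 0 + 1 + 0 + 0 + 1 + 1 + 0 + 1 = 4 ≡ 0 (mod 2).
  s_2 = 1 + 0 + 0 + 1 + 1 + 1 + 0 + 1 = 5 ≡ 1 (mod 2).
  s_3 = 1 + 1 + 0 + 1 + 0 + 0 + 0 + 1 = 4 ≡ 0 (mod 2).
  s_4 = 0 + 1 + 0 + 1 + 1 + 0 + 1 + 1 = 5 ≡ 1 (mod 2).
s = (0, 1, 0, 1)^T — this equals column 5 of H (binary 0101), so error is at position 5.
Correct: flip bit 5 of r = 011100101001101 to get c = 011110101001101.


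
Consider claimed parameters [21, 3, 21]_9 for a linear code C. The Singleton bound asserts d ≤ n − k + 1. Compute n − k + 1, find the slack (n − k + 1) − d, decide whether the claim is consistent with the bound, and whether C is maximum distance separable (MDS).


Singleton RHS = n − k + 1 = 19, slack = -2, bound violated (no such code; not MDS).

Singleton bound: d ≤ n − k + 1.
Here n = 21, k = 3, so n − k + 1 = 19.
Given d = 21, check d ≤ 19: NO.
Slack = (n − k + 1) − d = -2.
The slack is negative: d = 21 exceeds n − k + 1 = 19 by 2, so the Singleton bound is violated and no linear [21, 3, 21]_9 code can exist. In particular it is not MDS (MDS requires d = n − k + 1 exactly).
Description: the claimed parameters are [21, 3, 21]_9; such a code would be impossible (violates the Singleton bound).


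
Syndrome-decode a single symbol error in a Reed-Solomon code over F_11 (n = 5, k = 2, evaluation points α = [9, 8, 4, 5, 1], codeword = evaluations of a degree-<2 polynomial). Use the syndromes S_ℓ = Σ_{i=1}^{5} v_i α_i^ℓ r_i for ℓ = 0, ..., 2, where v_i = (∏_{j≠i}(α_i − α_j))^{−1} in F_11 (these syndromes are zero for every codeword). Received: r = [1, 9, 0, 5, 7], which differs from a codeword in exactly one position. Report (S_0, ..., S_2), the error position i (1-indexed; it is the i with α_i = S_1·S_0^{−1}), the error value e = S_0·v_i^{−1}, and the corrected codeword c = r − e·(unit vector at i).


S = (7, 8, 6), error at position 1, error magnitude e = 9, c = [3, 9, 0, 5, 7].

Step 1: column multipliers v_i = (∏_{j≠i}(α_i − α_j))^{−1} mod 11.
  i = 1 (α = 9): (9−8)(9−4)(9−5)(9−1) = 1·5·4·8 = 160 ≡ 6, so v_1 = 6^{−1} = 2 (mod 11).
  i = 2 (α = 8): (8−9)(8−4)(8−5)(8−1) = (−1)·4·3·7 = −84 ≡ 4, so v_2 = 4^{−1} = 3 (mod 11).
  i = 3 (α = 4): (4−9)(4−8)(4−5)(4−1) = (−5)·(−4)·(−1)·3 = −60 ≡ 6, so v_3 = 6^{−1} = 2 (mod 11).
  i = 4 (α = 5): (5−9)(5−8)(5−4)(5−1) = (−4)·(−3)·1·4 = 48 ≡ 4, so v_4 = 4^{−1} = 3 (mod 11).
  i = 5 (α = 1): (1−9)(1−8)(1−4)(1−5) = (−8)·(−7)·(−3)·(−4) = 672 ≡ 1, so v_5 = 1^{−1} = 1 (mod 11).
  v = [2, 3, 2, 3, 1].
Step 2: syndromes of r = [1, 9, 0, 5, 7] (all sums mod 11).
  S_0 = Σ v_i r_i = 2·1 + 3·9 + 2·0 + 3·5 + 1·7 = 51 ≡ 7.
  S_1 = Σ v_i α_i r_i = 2·9·1 + 3·8·9 + 2·4·0 + 3·5·5 + 1·1·7 = 316 ≡ 8.
  α_i^2 mod 11 = [4, 9, 5, 3, 1].
  S_2 = Σ v_i α_i^2 r_i = 2·4·1 + 3·9·9 + 2·5·0 + 3·3·5 + 1·1·7 = 303 ≡ 6.
  S = (7, 8, 6) ≠ 0, so r is not a codeword (an error is present).
Step 3: locate the error. For a single error e at position i, S_ℓ = v_i·e·α_i^ℓ, so α_err = S_1/S_0.
  S_0^{−1} = 7^{−1} = 8 (mod 11), so α_err = 8·8 = 64 ≡ 9 = α_1. Error position i = 1.
  Consistency check: S_2/S_1 = 6·7 = 42 ≡ 9 = α_err ✓ (single-error assumption holds).
Step 4: error magnitude e = S_0/v_1 = S_0·∏_{j≠1}(α_1 − α_j) = 7·6 = 42 ≡ 9 (mod 11).
Step 5: correct position 1: c_1 = r_1 − e = 1 − 9 ≡ 3 (mod 11). Hence c = [3, 9, 0, 5, 7].
  Check: interpolating c through the α_i gives m(x) = 2 + 5·x (degree < 2) with m(α_i) = c_i for every i, so c is indeed a codeword.


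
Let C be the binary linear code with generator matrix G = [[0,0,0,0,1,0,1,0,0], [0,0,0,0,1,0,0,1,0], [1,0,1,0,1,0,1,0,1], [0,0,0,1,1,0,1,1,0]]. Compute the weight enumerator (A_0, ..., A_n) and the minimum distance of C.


Weight distribution: A_0 = 1, A_2 = 6, A_3 = 1, A_4 = 1, A_5 = 6, A_7 = 1. Minimum distance d = 2.

Enumerate all 2^4 = 16 messages m ∈ F_2^4.
For each, compute codeword c = mG in F_2^9, then tally its weight.
  m = 0000 → c = 000000000, weight = 0.
  m = 1000 → c = 000010100, weight = 2.
  m = 0100 → c = 000010010, weight = 2.
  m = 1100 → c = 000000110, weight = 2.
  m = 0010 → c = 101010101, weight = 5.
  m = 1010 → c = 101000001, weight = 3.
  m = 0110 → c = 101000111, weight = 5.
  m = 1110 → c = 101010011, weight = 5.
  m = 0001 → c = 000110110, weight = 4.
  m = 1001 → c = 000100010, weight = 2.
  m = 0101 → c = 000100100, weight = 2.
  m = 1101 → c = 000110000, weight = 2.
  m = 0011 → c = 101100011, weight = 5.
  m = 1011 → c = 101110111, weight = 7.
  m = 0111 → c = 101110001, weight = 5.
  m = 1111 → c = 101100101, weight = 5.
Tally weights:
  weight 0: 1 codewords.
  weight 2: 6 codewords.
  weight 3: 1 codewords.
  weight 4: 1 codewords.
  weight 5: 6 codewords.
  weight 7: 1 codewords.
Minimum distance d = smallest w > 0 with A_w > 0 = 2.
Sanity: Σ A_w = 16 = 2^4 = 16 ✓.


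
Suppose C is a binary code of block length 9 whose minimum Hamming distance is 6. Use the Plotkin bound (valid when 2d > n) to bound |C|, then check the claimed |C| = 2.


Plotkin bound M ≤ 4; given |C| = 2 ≤ bound (satisfied).

Check applicability: 2d = 12, n = 9.
2d − n = 3 > 0, so Plotkin applies.
Compute d/(2d−n) = 6/3 ≈ 2.0000.
⌊d/(2d−n)⌋ = 2.
Plotkin bound: M ≤ 2·2 = 4.
Given |C| = 2, check: satisfied.
This |C| is below the Plotkin bound.


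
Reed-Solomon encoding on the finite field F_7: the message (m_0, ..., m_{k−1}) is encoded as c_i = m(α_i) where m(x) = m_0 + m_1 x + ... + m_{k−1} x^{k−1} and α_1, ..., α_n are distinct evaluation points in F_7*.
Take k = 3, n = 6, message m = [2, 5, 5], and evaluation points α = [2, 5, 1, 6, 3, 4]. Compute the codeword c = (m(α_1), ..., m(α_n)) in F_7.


c = [4, 5, 5, 2, 6, 4]

Message polynomial: m(x) = 2 + 5·x + 5·x^2 (mod 7).
For each evaluation point α_i, compute m(α_i) mod 7:
  α_1 = 2: Horner steps 5 → 1 → 4, so m(2) = 4.
  α_2 = 5: Horner steps 5 → 2 → 5, so m(5) = 5.
  α_3 = 1: Horner steps 5 → 3 → 5, so m(1) = 5.
  α_4 = 6: Horner steps 5 → 0 → 2, so m(6) = 2.
  α_5 = 3: Horner steps 5 → 6 → 6, so m(3) = 6.
  α_6 = 4: Horner steps 5 → 4 → 4, so m(4) = 4.
Codeword c = [4, 5, 5, 2, 6, 4] ∈ F_7^6.


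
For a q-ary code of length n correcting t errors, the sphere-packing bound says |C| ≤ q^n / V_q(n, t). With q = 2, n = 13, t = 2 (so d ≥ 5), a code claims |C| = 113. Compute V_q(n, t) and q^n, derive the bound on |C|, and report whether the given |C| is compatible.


V_q(n, t) = 92, q^n = 8192, Hamming bound = 89, |C| = 113 > bound (violated).

Step 1: Compute V_q(n, t) = Σ_{j=0}^2 C(n, j) (q−1)^j.
  j = 0: C(13,0)·(1)^0 = 1·1 = 1.
  j = 1: C(13,1)·(1)^1 = 13·1 = 13.
  j = 2: C(13,2)·(1)^2 = 78·1 = 78.
  V_q(n, t) = 1 + 13 + 78 = 92.
Step 2: q^n = 2^13 = 8192.
Step 3: Hamming bound ⌊q^n / V_q(n,t)⌋ = ⌊8192/92⌋ = 89.
Step 4: Compare |C| = 113 to 89: violated.
The claimed |C| lies above the Hamming bound, so no 2-ary code of length 13 with d ≥ 5 can have 113 codewords.


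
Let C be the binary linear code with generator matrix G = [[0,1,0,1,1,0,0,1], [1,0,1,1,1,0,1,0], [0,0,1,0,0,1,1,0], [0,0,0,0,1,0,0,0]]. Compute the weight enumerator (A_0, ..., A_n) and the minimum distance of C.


Weight distribution: A_0 = 1, A_1 = 1, A_3 = 3, A_4 = 5, A_5 = 3, A_6 = 2, A_7 = 1. Minimum distance d = 1.

Enumerate all 2^4 = 16 messages m ∈ F_2^4.
For each, compute codeword c = mG in F_2^8, then tally its weight.
  m = 0000 → c = 00000000, weight = 0.
  m = 1000 → c = 01011001, weight = 4.
  m = 0100 → c = 10111010, weight = 5.
  m = 1100 → c = 11100011, weight = 5.
  m = 0010 → c = 00100110, weight = 3.
  m = 1010 → c = 01111111, weight = 7.
  m = 0110 → c = 10011100, weight = 4.
  m = 1110 → c = 11000101, weight = 4.
  m = 0001 → c = 00001000, weight = 1.
  m = 1001 → c = 01010001, weight = 3.
  m = 0101 → c = 10110010, weight = 4.
  m = 1101 → c = 11101011, weight = 6.
  m = 0011 → c = 00101110, weight = 4.
  m = 1011 → c = 01110111, weight = 6.
  m = 0111 → c = 10010100, weight = 3.
  m = 1111 → c = 11001101, weight = 5.
Tally weights:
  weight 0: 1 codewords.
  weight 1: 1 codewords.
  weight 3: 3 codewords.
  weight 4: 5 codewords.
  weight 5: 3 codewords.
  weight 6: 2 codewords.
  weight 7: 1 codewords.
Minimum distance d = smallest w > 0 with A_w > 0 = 1.
Sanity: Σ A_w = 16 = 2^4 = 16 ✓.


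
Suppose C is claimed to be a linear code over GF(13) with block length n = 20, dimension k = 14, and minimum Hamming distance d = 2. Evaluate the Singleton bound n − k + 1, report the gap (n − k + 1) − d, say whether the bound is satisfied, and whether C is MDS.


Singleton RHS = n − k + 1 = 7, slack = 5, bound satisfied, not MDS.

Singleton bound: d ≤ n − k + 1.
Here n = 20, k = 14, so n − k + 1 = 7.
Given d = 2, check d ≤ 7: YES.
Slack = (n − k + 1) − d = 5.
The code is NOT MDS (slack = 5 > 0).
Description: the claimed parameters are [20, 14, 2]_13; such a code would be non-MDS.


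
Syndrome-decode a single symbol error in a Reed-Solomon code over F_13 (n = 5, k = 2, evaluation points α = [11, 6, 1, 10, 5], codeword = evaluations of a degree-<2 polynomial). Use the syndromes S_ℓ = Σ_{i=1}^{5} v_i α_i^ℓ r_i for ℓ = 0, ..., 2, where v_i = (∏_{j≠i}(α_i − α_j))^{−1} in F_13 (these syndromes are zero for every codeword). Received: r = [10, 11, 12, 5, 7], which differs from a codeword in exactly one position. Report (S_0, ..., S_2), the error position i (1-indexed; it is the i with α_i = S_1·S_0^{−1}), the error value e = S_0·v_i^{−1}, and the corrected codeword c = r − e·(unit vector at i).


S = (4, 7, 9), error at position 5, error magnitude e = 1, c = [10, 11, 12, 5, 6].

Step 1: column multipliers v_i = (∏_{j≠i}(α_i − α_j))^{−1} mod 13.
  i = 1 (α = 11): (11−6)(11−1)(11−10)(11−5) = 5·10·1·6 = 300 ≡ 1, so v_1 = 1^{−1} = 1 (mod 13).
  i = 2 (α = 6): (6−11)(6−1)(6−10)(6−5) = (−5)·5·(−4)·1 = 100 ≡ 9, so v_2 = 9^{−1} = 3 (mod 13).
  i = 3 (α = 1): (1−11)(1−6)(1−10)(1−5) = (−10)·(−5)·(−9)·(−4) = 1800 ≡ 6, so v_3 = 6^{−1} = 11 (mod 13).
  i = 4 (α = 10): (10−11)(10−6)(10−1)(10−5) = (−1)·4·9·5 = −180 ≡ 2, so v_4 = 2^{−1} = 7 (mod 13).
  i = 5 (α = 5): (5−11)(5−6)(5−1)(5−10) = (−6)·(−1)·4·(−5) = −120 ≡ 10, so v_5 = 10^{−1} = 4 (mod 13).
  v = [1, 3, 11, 7, 4].
Step 2: syndromes of r = [10, 11, 12, 5, 7] (all sums mod 13).
  S_0 = Σ v_i r_i = 1·10 + 3·11 + 11·12 + 7·5 + 4·7 = 238 ≡ 4.
  S_1 = Σ v_i α_i r_i = 1·11·10 + 3·6·11 + 11·1·12 + 7·10·5 + 4·5·7 = 930 ≡ 7.
  α_i^2 mod 13 = [4, 10, 1, 9, 12].
  S_2 = Σ v_i α_i^2 r_i = 1·4·10 + 3·10·11 + 11·1·12 + 7·9·5 + 4·12·7 = 1153 ≡ 9.
  S = (4, 7, 9) ≠ 0, so r is not a codeword (an error is present).
Step 3: locate the error. For a single error e at position i, S_ℓ = v_i·e·α_i^ℓ, so α_err = S_1/S_0.
  S_0^{−1} = 4^{−1} = 10 (mod 13), so α_err = 7·10 = 70 ≡ 5 = α_5. Error position i = 5.
  Consistency check: S_2/S_1 = 9·2 = 18 ≡ 5 = α_err ✓ (single-error assumption holds).
Step 4: error magnitude e = S_0/v_5 = S_0·∏_{j≠5}(α_5 − α_j) = 4·10 = 40 ≡ 1 (mod 13).
Step 5: correct position 5: c_5 = r_5 − e = 7 − 1 ≡ 6 (mod 13). Hence c = [10, 11, 12, 5, 6].
  Check: interpolating c through the α_i gives m(x) = 7 + 5·x (degree < 2) with m(α_i) = c_i for every i, so c is indeed a codeword.


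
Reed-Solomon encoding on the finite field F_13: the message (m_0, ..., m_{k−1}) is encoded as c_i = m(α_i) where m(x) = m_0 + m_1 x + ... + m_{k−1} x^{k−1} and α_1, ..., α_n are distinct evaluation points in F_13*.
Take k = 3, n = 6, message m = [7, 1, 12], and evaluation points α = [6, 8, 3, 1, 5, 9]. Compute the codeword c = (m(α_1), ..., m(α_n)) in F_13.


c = [3, 3, 1, 7, 0, 0]

Message polynomial: m(x) = 7 + 1·x + 12·x^2 (mod 13).
For each evaluation point α_i, compute m(α_i) mod 13:
  α_1 = 6: Horner steps 12 → 8 → 3, so m(6) = 3.
  α_2 = 8: Horner steps 12 → 6 → 3, so m(8) = 3.
  α_3 = 3: Horner steps 12 → 11 → 1, so m(3) = 1.
  α_4 = 1: Horner steps 12 → 0 → 7, so m(1) = 7.
  α_5 = 5: Horner steps 12 → 9 → 0, so m(5) = 0.
  α_6 = 9: Horner steps 12 → 5 → 0, so m(9) = 0.
Codeword c = [3, 3, 1, 7, 0, 0] ∈ F_13^6.


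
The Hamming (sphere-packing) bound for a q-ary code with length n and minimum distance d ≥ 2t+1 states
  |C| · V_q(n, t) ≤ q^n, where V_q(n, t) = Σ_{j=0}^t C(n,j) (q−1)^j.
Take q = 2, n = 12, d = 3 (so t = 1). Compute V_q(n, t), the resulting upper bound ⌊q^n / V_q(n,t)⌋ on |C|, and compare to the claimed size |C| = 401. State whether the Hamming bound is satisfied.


V_q(n, t) = 13, q^n = 4096, Hamming bound = 315, |C| = 401 > bound (violated).

Step 1: Compute V_q(n, t) = Σ_{j=0}^1 C(n, j) (q−1)^j.
  j = 0: C(12,0)·(1)^0 = 1·1 = 1.
  j = 1: C(12,1)·(1)^1 = 12·1 = 12.
  V_q(n, t) = 1 + 12 = 13.
Step 2: q^n = 2^12 = 4096.
Step 3: Hamming bound ⌊q^n / V_q(n,t)⌋ = ⌊4096/13⌋ = 315.
Step 4: Compare |C| = 401 to 315: violated.
The claimed |C| lies above the Hamming bound, so no 2-ary code of length 12 with d ≥ 3 can have 401 codewords.


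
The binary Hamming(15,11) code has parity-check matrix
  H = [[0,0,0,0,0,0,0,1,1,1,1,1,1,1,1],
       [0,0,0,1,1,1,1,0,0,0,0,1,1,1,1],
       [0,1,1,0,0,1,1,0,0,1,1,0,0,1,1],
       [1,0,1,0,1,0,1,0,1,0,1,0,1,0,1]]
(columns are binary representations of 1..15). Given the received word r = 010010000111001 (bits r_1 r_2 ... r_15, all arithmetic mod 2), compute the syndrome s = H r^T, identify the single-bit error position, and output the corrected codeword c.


s = (0, 1, 0, 1)^T, error position = 5, corrected codeword c = 010000000111001

Compute s = H r^T mod 2 one row at a time:
  s_1 = 0 + 0 + 1 + 1 + 1 + 0 + 0 + 1 = 4 ≡ 0 (mod 2).
  s_2 = 0 + 1 + 0 + 0 + 1 + 0 + 0 + 1 = 3 ≡ 1 (mod 2).
  s_3 = 1 + 0 + 0 + 0 + 1 + 1 + 0 + 1 = 4 ≡ 0 (mod 2).
  s_4 = 0 + 0 + 1 + 0 + 0 + 1 + 0 + 1 = 3 ≡ 1 (mod 2).
s = (0, 1, 0, 1)^T — this equals column 5 of H (binary 0101), so error is at position 5.
Correct: flip bit 5 of r = 010010000111001 to get c = 010000000111001.


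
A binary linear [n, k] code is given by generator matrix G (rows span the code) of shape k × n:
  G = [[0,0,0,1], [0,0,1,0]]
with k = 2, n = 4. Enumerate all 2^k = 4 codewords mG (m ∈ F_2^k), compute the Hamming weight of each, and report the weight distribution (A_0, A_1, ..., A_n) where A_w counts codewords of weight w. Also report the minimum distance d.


Weight distribution: A_0 = 1, A_1 = 2, A_2 = 1. Minimum distance d = 1.

Enumerate all 2^2 = 4 messages m ∈ F_2^2.
For each, compute codeword c = mG in F_2^4, then tally its weight.
  m = 00 → c = 0000, weight = 0.
  m = 10 → c = 0001, weight = 1.
  m = 01 → c = 0010, weight = 1.
  m = 11 → c = 0011, weight = 2.
Tally weights:
  weight 0: 1 codewords.
  weight 1: 2 codewords.
  weight 2: 1 codewords.
Minimum distance d = smallest w > 0 with A_w > 0 = 1.
Sanity: Σ A_w = 4 = 2^2 = 4 ✓.


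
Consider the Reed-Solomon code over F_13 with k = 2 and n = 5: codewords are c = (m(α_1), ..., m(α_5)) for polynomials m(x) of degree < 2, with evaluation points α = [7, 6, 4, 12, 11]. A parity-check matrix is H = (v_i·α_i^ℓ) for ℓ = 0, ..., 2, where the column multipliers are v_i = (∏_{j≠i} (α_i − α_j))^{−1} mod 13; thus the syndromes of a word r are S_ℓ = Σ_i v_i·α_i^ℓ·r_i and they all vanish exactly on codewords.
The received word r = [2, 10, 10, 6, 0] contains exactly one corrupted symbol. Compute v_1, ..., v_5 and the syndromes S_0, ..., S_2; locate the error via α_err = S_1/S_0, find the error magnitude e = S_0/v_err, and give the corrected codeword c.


S = (8, 9, 2), error at position 2, error magnitude e = 1, c = [2, 9, 10, 6, 0].

Step 1: column multipliers v_i = (∏_{j≠i}(α_i − α_j))^{−1} mod 13.
  i = 1 (α = 7): (7−6)(7−4)(7−12)(7−11) = 1·3·(−5)·(−4) = 60 ≡ 8, so v_1 = 8^{−1} = 5 (mod 13).
  i = 2 (α = 6): (6−7)(6−4)(6−12)(6−11) = (−1)·2·(−6)·(−5) = −60 ≡ 5, so v_2 = 5^{−1} = 8 (mod 13).
  i = 3 (α = 4): (4−7)(4−6)(4−12)(4−11) = (−3)·(−2)·(−8)·(−7) = 336 ≡ 11, so v_3 = 11^{−1} = 6 (mod 13).
  i = 4 (α = 12): (12−7)(12−6)(12−4)(12−11) = 5·6·8·1 = 240 ≡ 6, so v_4 = 6^{−1} = 11 (mod 13).
  i = 5 (α = 11): (11−7)(11−6)(11−4)(11−12) = 4·5·7·(−1) = −140 ≡ 3, so v_5 = 3^{−1} = 9 (mod 13).
  v = [5, 8, 6, 11, 9].
Step 2: syndromes of r = [2, 10, 10, 6, 0] (all sums mod 13).
  S_0 = Σ v_i r_i = 5·2 + 8·10 + 6·10 + 11·6 + 9·0 = 216 ≡ 8.
  S_1 = Σ v_i α_i r_i = 5·7·2 + 8·6·10 + 6·4·10 + 11·12·6 + 9·11·0 = 1582 ≡ 9.
  α_i^2 mod 13 = [10, 10, 3, 1, 4].
  S_2 = Σ v_i α_i^2 r_i = 5·10·2 + 8·10·10 + 6·3·10 + 11·1·6 + 9·4·0 = 1146 ≡ 2.
  S = (8, 9, 2) ≠ 0, so r is not a codeword (an error is present).
Step 3: locate the error. For a single error e at position i, S_ℓ = v_i·e·α_i^ℓ, so α_err = S_1/S_0.
  S_0^{−1} = 8^{−1} = 5 (mod 13), so α_err = 9·5 = 45 ≡ 6 = α_2. Error position i = 2.
  Consistency check: S_2/S_1 = 2·3 = 6 ≡ 6 = α_err ✓ (single-error assumption holds).
Step 4: error magnitude e = S_0/v_2 = S_0·∏_{j≠2}(α_2 − α_j) = 8·5 = 40 ≡ 1 (mod 13).
Step 5: correct position 2: c_2 = r_2 − e = 10 − 1 ≡ 9 (mod 13). Hence c = [2, 9, 10, 6, 0].
  Check: interpolating c through the α_i gives m(x) = 12 + 6·x (degree < 2) with m(α_i) = c_i for every i, so c is indeed a codeword.


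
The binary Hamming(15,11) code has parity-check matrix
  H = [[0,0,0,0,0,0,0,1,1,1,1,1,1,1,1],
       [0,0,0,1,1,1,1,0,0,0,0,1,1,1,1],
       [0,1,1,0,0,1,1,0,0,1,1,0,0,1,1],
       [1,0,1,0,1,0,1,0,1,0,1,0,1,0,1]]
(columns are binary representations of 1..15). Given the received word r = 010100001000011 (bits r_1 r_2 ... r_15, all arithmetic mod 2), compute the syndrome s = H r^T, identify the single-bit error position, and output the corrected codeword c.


s = (1, 1, 1, 0)^T, error position = 14, corrected codeword c = 010100001000001

Compute s = H r^T mod 2 one row at a time:
  s_1 = 0 + 1 + 0 + 0 + 0 + 0 + 1 + 1 = 3 ≡ 1 (mod 2).
  s_2 = 1 + 0 + 0 + 0 + 0 + 0 + 1 + 1 = 3 ≡ 1 (mod 2).
  s_3 = 1 + 0 + 0 + 0 + 0 + 0 + 1 + 1 = 3 ≡ 1 (mod 2).
  s_4 = 0 + 0 + 0 + 0 + 1 + 0 + 0 + 1 = 2 ≡ 0 (mod 2).
s = (1, 1, 1, 0)^T — this equals column 14 of H (binary 1110), so error is at position 14.
Correct: flip bit 14 of r = 010100001000011 to get c = 010100001000001.


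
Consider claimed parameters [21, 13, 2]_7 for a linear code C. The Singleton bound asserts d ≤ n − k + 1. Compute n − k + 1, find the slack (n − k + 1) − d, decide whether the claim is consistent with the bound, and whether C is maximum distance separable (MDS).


Singleton RHS = n − k + 1 = 9, slack = 7, bound satisfied, not MDS.

Singleton bound: d ≤ n − k + 1.
Here n = 21, k = 13, so n − k + 1 = 9.
Given d = 2, check d ≤ 9: YES.
Slack = (n − k + 1) − d = 7.
The code is NOT MDS (slack = 7 > 0).
Description: the claimed parameters are [21, 13, 2]_7; such a code would be non-MDS.
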